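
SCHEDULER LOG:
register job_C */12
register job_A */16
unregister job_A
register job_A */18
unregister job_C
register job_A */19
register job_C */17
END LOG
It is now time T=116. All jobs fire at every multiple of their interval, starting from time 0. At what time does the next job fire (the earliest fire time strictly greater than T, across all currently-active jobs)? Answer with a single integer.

Answer: 119

Derivation:
Op 1: register job_C */12 -> active={job_C:*/12}
Op 2: register job_A */16 -> active={job_A:*/16, job_C:*/12}
Op 3: unregister job_A -> active={job_C:*/12}
Op 4: register job_A */18 -> active={job_A:*/18, job_C:*/12}
Op 5: unregister job_C -> active={job_A:*/18}
Op 6: register job_A */19 -> active={job_A:*/19}
Op 7: register job_C */17 -> active={job_A:*/19, job_C:*/17}
  job_A: interval 19, next fire after T=116 is 133
  job_C: interval 17, next fire after T=116 is 119
Earliest fire time = 119 (job job_C)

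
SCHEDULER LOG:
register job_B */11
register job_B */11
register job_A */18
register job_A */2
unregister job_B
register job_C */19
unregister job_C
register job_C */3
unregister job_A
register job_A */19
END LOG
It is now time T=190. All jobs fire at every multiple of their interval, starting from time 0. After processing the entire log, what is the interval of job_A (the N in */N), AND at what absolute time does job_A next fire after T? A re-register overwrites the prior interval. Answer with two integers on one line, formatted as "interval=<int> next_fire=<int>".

Op 1: register job_B */11 -> active={job_B:*/11}
Op 2: register job_B */11 -> active={job_B:*/11}
Op 3: register job_A */18 -> active={job_A:*/18, job_B:*/11}
Op 4: register job_A */2 -> active={job_A:*/2, job_B:*/11}
Op 5: unregister job_B -> active={job_A:*/2}
Op 6: register job_C */19 -> active={job_A:*/2, job_C:*/19}
Op 7: unregister job_C -> active={job_A:*/2}
Op 8: register job_C */3 -> active={job_A:*/2, job_C:*/3}
Op 9: unregister job_A -> active={job_C:*/3}
Op 10: register job_A */19 -> active={job_A:*/19, job_C:*/3}
Final interval of job_A = 19
Next fire of job_A after T=190: (190//19+1)*19 = 209

Answer: interval=19 next_fire=209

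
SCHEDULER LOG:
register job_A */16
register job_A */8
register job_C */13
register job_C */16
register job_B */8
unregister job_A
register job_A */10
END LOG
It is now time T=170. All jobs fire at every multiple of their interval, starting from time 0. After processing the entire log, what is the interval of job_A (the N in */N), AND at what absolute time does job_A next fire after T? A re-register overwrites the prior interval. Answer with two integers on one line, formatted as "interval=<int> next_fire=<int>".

Answer: interval=10 next_fire=180

Derivation:
Op 1: register job_A */16 -> active={job_A:*/16}
Op 2: register job_A */8 -> active={job_A:*/8}
Op 3: register job_C */13 -> active={job_A:*/8, job_C:*/13}
Op 4: register job_C */16 -> active={job_A:*/8, job_C:*/16}
Op 5: register job_B */8 -> active={job_A:*/8, job_B:*/8, job_C:*/16}
Op 6: unregister job_A -> active={job_B:*/8, job_C:*/16}
Op 7: register job_A */10 -> active={job_A:*/10, job_B:*/8, job_C:*/16}
Final interval of job_A = 10
Next fire of job_A after T=170: (170//10+1)*10 = 180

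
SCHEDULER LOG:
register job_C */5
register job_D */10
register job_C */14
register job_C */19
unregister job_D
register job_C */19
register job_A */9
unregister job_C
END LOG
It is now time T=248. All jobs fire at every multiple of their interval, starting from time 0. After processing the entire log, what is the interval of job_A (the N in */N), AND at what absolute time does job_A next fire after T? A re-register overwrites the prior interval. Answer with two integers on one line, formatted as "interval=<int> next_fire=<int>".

Answer: interval=9 next_fire=252

Derivation:
Op 1: register job_C */5 -> active={job_C:*/5}
Op 2: register job_D */10 -> active={job_C:*/5, job_D:*/10}
Op 3: register job_C */14 -> active={job_C:*/14, job_D:*/10}
Op 4: register job_C */19 -> active={job_C:*/19, job_D:*/10}
Op 5: unregister job_D -> active={job_C:*/19}
Op 6: register job_C */19 -> active={job_C:*/19}
Op 7: register job_A */9 -> active={job_A:*/9, job_C:*/19}
Op 8: unregister job_C -> active={job_A:*/9}
Final interval of job_A = 9
Next fire of job_A after T=248: (248//9+1)*9 = 252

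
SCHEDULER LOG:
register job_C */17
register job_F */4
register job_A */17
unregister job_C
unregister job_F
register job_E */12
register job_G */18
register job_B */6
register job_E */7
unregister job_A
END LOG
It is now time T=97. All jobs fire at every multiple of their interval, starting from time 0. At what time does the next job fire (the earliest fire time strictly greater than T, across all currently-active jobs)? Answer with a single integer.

Op 1: register job_C */17 -> active={job_C:*/17}
Op 2: register job_F */4 -> active={job_C:*/17, job_F:*/4}
Op 3: register job_A */17 -> active={job_A:*/17, job_C:*/17, job_F:*/4}
Op 4: unregister job_C -> active={job_A:*/17, job_F:*/4}
Op 5: unregister job_F -> active={job_A:*/17}
Op 6: register job_E */12 -> active={job_A:*/17, job_E:*/12}
Op 7: register job_G */18 -> active={job_A:*/17, job_E:*/12, job_G:*/18}
Op 8: register job_B */6 -> active={job_A:*/17, job_B:*/6, job_E:*/12, job_G:*/18}
Op 9: register job_E */7 -> active={job_A:*/17, job_B:*/6, job_E:*/7, job_G:*/18}
Op 10: unregister job_A -> active={job_B:*/6, job_E:*/7, job_G:*/18}
  job_B: interval 6, next fire after T=97 is 102
  job_E: interval 7, next fire after T=97 is 98
  job_G: interval 18, next fire after T=97 is 108
Earliest fire time = 98 (job job_E)

Answer: 98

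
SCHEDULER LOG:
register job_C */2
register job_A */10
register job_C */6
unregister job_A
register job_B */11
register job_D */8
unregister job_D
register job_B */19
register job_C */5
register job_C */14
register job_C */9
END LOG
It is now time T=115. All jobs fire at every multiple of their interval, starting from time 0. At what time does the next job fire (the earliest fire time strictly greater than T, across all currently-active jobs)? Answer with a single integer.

Answer: 117

Derivation:
Op 1: register job_C */2 -> active={job_C:*/2}
Op 2: register job_A */10 -> active={job_A:*/10, job_C:*/2}
Op 3: register job_C */6 -> active={job_A:*/10, job_C:*/6}
Op 4: unregister job_A -> active={job_C:*/6}
Op 5: register job_B */11 -> active={job_B:*/11, job_C:*/6}
Op 6: register job_D */8 -> active={job_B:*/11, job_C:*/6, job_D:*/8}
Op 7: unregister job_D -> active={job_B:*/11, job_C:*/6}
Op 8: register job_B */19 -> active={job_B:*/19, job_C:*/6}
Op 9: register job_C */5 -> active={job_B:*/19, job_C:*/5}
Op 10: register job_C */14 -> active={job_B:*/19, job_C:*/14}
Op 11: register job_C */9 -> active={job_B:*/19, job_C:*/9}
  job_B: interval 19, next fire after T=115 is 133
  job_C: interval 9, next fire after T=115 is 117
Earliest fire time = 117 (job job_C)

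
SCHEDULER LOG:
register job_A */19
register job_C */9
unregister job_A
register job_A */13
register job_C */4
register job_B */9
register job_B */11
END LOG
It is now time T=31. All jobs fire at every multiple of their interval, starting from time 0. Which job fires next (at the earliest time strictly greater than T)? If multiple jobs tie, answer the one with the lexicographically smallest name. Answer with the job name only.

Op 1: register job_A */19 -> active={job_A:*/19}
Op 2: register job_C */9 -> active={job_A:*/19, job_C:*/9}
Op 3: unregister job_A -> active={job_C:*/9}
Op 4: register job_A */13 -> active={job_A:*/13, job_C:*/9}
Op 5: register job_C */4 -> active={job_A:*/13, job_C:*/4}
Op 6: register job_B */9 -> active={job_A:*/13, job_B:*/9, job_C:*/4}
Op 7: register job_B */11 -> active={job_A:*/13, job_B:*/11, job_C:*/4}
  job_A: interval 13, next fire after T=31 is 39
  job_B: interval 11, next fire after T=31 is 33
  job_C: interval 4, next fire after T=31 is 32
Earliest = 32, winner (lex tiebreak) = job_C

Answer: job_C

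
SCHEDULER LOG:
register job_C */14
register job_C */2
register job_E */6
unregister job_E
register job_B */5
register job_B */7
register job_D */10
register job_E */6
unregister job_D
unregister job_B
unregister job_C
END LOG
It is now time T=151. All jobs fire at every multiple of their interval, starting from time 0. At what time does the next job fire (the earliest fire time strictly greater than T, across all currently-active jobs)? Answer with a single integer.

Op 1: register job_C */14 -> active={job_C:*/14}
Op 2: register job_C */2 -> active={job_C:*/2}
Op 3: register job_E */6 -> active={job_C:*/2, job_E:*/6}
Op 4: unregister job_E -> active={job_C:*/2}
Op 5: register job_B */5 -> active={job_B:*/5, job_C:*/2}
Op 6: register job_B */7 -> active={job_B:*/7, job_C:*/2}
Op 7: register job_D */10 -> active={job_B:*/7, job_C:*/2, job_D:*/10}
Op 8: register job_E */6 -> active={job_B:*/7, job_C:*/2, job_D:*/10, job_E:*/6}
Op 9: unregister job_D -> active={job_B:*/7, job_C:*/2, job_E:*/6}
Op 10: unregister job_B -> active={job_C:*/2, job_E:*/6}
Op 11: unregister job_C -> active={job_E:*/6}
  job_E: interval 6, next fire after T=151 is 156
Earliest fire time = 156 (job job_E)

Answer: 156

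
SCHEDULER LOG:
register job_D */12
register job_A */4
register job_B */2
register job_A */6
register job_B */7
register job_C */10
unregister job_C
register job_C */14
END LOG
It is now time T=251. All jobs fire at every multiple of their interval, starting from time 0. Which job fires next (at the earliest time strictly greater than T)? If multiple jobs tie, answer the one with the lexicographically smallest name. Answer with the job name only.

Op 1: register job_D */12 -> active={job_D:*/12}
Op 2: register job_A */4 -> active={job_A:*/4, job_D:*/12}
Op 3: register job_B */2 -> active={job_A:*/4, job_B:*/2, job_D:*/12}
Op 4: register job_A */6 -> active={job_A:*/6, job_B:*/2, job_D:*/12}
Op 5: register job_B */7 -> active={job_A:*/6, job_B:*/7, job_D:*/12}
Op 6: register job_C */10 -> active={job_A:*/6, job_B:*/7, job_C:*/10, job_D:*/12}
Op 7: unregister job_C -> active={job_A:*/6, job_B:*/7, job_D:*/12}
Op 8: register job_C */14 -> active={job_A:*/6, job_B:*/7, job_C:*/14, job_D:*/12}
  job_A: interval 6, next fire after T=251 is 252
  job_B: interval 7, next fire after T=251 is 252
  job_C: interval 14, next fire after T=251 is 252
  job_D: interval 12, next fire after T=251 is 252
Earliest = 252, winner (lex tiebreak) = job_A

Answer: job_A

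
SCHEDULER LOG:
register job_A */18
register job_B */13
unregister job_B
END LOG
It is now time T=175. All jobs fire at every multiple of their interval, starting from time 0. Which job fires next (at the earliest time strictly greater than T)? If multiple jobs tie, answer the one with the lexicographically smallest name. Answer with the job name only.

Answer: job_A

Derivation:
Op 1: register job_A */18 -> active={job_A:*/18}
Op 2: register job_B */13 -> active={job_A:*/18, job_B:*/13}
Op 3: unregister job_B -> active={job_A:*/18}
  job_A: interval 18, next fire after T=175 is 180
Earliest = 180, winner (lex tiebreak) = job_A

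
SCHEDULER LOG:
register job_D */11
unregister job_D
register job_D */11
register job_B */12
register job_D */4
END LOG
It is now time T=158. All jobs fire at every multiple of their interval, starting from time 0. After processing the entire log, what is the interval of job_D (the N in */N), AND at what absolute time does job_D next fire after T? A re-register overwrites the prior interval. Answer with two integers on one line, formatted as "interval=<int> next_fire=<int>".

Answer: interval=4 next_fire=160

Derivation:
Op 1: register job_D */11 -> active={job_D:*/11}
Op 2: unregister job_D -> active={}
Op 3: register job_D */11 -> active={job_D:*/11}
Op 4: register job_B */12 -> active={job_B:*/12, job_D:*/11}
Op 5: register job_D */4 -> active={job_B:*/12, job_D:*/4}
Final interval of job_D = 4
Next fire of job_D after T=158: (158//4+1)*4 = 160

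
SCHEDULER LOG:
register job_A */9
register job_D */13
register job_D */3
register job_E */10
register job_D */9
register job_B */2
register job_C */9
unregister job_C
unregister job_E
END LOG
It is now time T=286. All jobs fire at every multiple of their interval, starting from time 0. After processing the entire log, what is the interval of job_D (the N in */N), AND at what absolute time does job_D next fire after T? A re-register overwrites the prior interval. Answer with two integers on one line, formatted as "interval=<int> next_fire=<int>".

Op 1: register job_A */9 -> active={job_A:*/9}
Op 2: register job_D */13 -> active={job_A:*/9, job_D:*/13}
Op 3: register job_D */3 -> active={job_A:*/9, job_D:*/3}
Op 4: register job_E */10 -> active={job_A:*/9, job_D:*/3, job_E:*/10}
Op 5: register job_D */9 -> active={job_A:*/9, job_D:*/9, job_E:*/10}
Op 6: register job_B */2 -> active={job_A:*/9, job_B:*/2, job_D:*/9, job_E:*/10}
Op 7: register job_C */9 -> active={job_A:*/9, job_B:*/2, job_C:*/9, job_D:*/9, job_E:*/10}
Op 8: unregister job_C -> active={job_A:*/9, job_B:*/2, job_D:*/9, job_E:*/10}
Op 9: unregister job_E -> active={job_A:*/9, job_B:*/2, job_D:*/9}
Final interval of job_D = 9
Next fire of job_D after T=286: (286//9+1)*9 = 288

Answer: interval=9 next_fire=288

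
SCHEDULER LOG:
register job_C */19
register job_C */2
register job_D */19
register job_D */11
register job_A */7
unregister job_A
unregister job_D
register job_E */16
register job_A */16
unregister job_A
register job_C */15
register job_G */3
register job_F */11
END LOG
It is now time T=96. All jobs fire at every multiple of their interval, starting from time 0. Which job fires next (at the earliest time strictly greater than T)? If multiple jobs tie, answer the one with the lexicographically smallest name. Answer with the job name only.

Answer: job_F

Derivation:
Op 1: register job_C */19 -> active={job_C:*/19}
Op 2: register job_C */2 -> active={job_C:*/2}
Op 3: register job_D */19 -> active={job_C:*/2, job_D:*/19}
Op 4: register job_D */11 -> active={job_C:*/2, job_D:*/11}
Op 5: register job_A */7 -> active={job_A:*/7, job_C:*/2, job_D:*/11}
Op 6: unregister job_A -> active={job_C:*/2, job_D:*/11}
Op 7: unregister job_D -> active={job_C:*/2}
Op 8: register job_E */16 -> active={job_C:*/2, job_E:*/16}
Op 9: register job_A */16 -> active={job_A:*/16, job_C:*/2, job_E:*/16}
Op 10: unregister job_A -> active={job_C:*/2, job_E:*/16}
Op 11: register job_C */15 -> active={job_C:*/15, job_E:*/16}
Op 12: register job_G */3 -> active={job_C:*/15, job_E:*/16, job_G:*/3}
Op 13: register job_F */11 -> active={job_C:*/15, job_E:*/16, job_F:*/11, job_G:*/3}
  job_C: interval 15, next fire after T=96 is 105
  job_E: interval 16, next fire after T=96 is 112
  job_F: interval 11, next fire after T=96 is 99
  job_G: interval 3, next fire after T=96 is 99
Earliest = 99, winner (lex tiebreak) = job_F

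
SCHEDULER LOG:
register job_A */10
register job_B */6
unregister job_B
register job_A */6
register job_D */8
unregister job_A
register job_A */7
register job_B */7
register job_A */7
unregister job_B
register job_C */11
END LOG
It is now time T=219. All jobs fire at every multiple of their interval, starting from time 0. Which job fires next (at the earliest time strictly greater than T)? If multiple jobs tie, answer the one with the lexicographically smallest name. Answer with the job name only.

Op 1: register job_A */10 -> active={job_A:*/10}
Op 2: register job_B */6 -> active={job_A:*/10, job_B:*/6}
Op 3: unregister job_B -> active={job_A:*/10}
Op 4: register job_A */6 -> active={job_A:*/6}
Op 5: register job_D */8 -> active={job_A:*/6, job_D:*/8}
Op 6: unregister job_A -> active={job_D:*/8}
Op 7: register job_A */7 -> active={job_A:*/7, job_D:*/8}
Op 8: register job_B */7 -> active={job_A:*/7, job_B:*/7, job_D:*/8}
Op 9: register job_A */7 -> active={job_A:*/7, job_B:*/7, job_D:*/8}
Op 10: unregister job_B -> active={job_A:*/7, job_D:*/8}
Op 11: register job_C */11 -> active={job_A:*/7, job_C:*/11, job_D:*/8}
  job_A: interval 7, next fire after T=219 is 224
  job_C: interval 11, next fire after T=219 is 220
  job_D: interval 8, next fire after T=219 is 224
Earliest = 220, winner (lex tiebreak) = job_C

Answer: job_C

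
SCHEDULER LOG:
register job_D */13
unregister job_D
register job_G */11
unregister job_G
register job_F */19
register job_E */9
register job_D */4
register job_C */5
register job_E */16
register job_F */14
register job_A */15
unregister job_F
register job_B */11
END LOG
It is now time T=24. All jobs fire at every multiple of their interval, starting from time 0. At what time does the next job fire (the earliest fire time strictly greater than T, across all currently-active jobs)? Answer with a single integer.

Answer: 25

Derivation:
Op 1: register job_D */13 -> active={job_D:*/13}
Op 2: unregister job_D -> active={}
Op 3: register job_G */11 -> active={job_G:*/11}
Op 4: unregister job_G -> active={}
Op 5: register job_F */19 -> active={job_F:*/19}
Op 6: register job_E */9 -> active={job_E:*/9, job_F:*/19}
Op 7: register job_D */4 -> active={job_D:*/4, job_E:*/9, job_F:*/19}
Op 8: register job_C */5 -> active={job_C:*/5, job_D:*/4, job_E:*/9, job_F:*/19}
Op 9: register job_E */16 -> active={job_C:*/5, job_D:*/4, job_E:*/16, job_F:*/19}
Op 10: register job_F */14 -> active={job_C:*/5, job_D:*/4, job_E:*/16, job_F:*/14}
Op 11: register job_A */15 -> active={job_A:*/15, job_C:*/5, job_D:*/4, job_E:*/16, job_F:*/14}
Op 12: unregister job_F -> active={job_A:*/15, job_C:*/5, job_D:*/4, job_E:*/16}
Op 13: register job_B */11 -> active={job_A:*/15, job_B:*/11, job_C:*/5, job_D:*/4, job_E:*/16}
  job_A: interval 15, next fire after T=24 is 30
  job_B: interval 11, next fire after T=24 is 33
  job_C: interval 5, next fire after T=24 is 25
  job_D: interval 4, next fire after T=24 is 28
  job_E: interval 16, next fire after T=24 is 32
Earliest fire time = 25 (job job_C)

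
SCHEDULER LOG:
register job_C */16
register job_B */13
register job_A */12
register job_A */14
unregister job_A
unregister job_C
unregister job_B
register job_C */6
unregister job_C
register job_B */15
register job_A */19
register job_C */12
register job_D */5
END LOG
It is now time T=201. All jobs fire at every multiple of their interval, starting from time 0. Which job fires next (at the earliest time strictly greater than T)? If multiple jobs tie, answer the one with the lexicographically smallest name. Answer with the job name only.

Op 1: register job_C */16 -> active={job_C:*/16}
Op 2: register job_B */13 -> active={job_B:*/13, job_C:*/16}
Op 3: register job_A */12 -> active={job_A:*/12, job_B:*/13, job_C:*/16}
Op 4: register job_A */14 -> active={job_A:*/14, job_B:*/13, job_C:*/16}
Op 5: unregister job_A -> active={job_B:*/13, job_C:*/16}
Op 6: unregister job_C -> active={job_B:*/13}
Op 7: unregister job_B -> active={}
Op 8: register job_C */6 -> active={job_C:*/6}
Op 9: unregister job_C -> active={}
Op 10: register job_B */15 -> active={job_B:*/15}
Op 11: register job_A */19 -> active={job_A:*/19, job_B:*/15}
Op 12: register job_C */12 -> active={job_A:*/19, job_B:*/15, job_C:*/12}
Op 13: register job_D */5 -> active={job_A:*/19, job_B:*/15, job_C:*/12, job_D:*/5}
  job_A: interval 19, next fire after T=201 is 209
  job_B: interval 15, next fire after T=201 is 210
  job_C: interval 12, next fire after T=201 is 204
  job_D: interval 5, next fire after T=201 is 205
Earliest = 204, winner (lex tiebreak) = job_C

Answer: job_C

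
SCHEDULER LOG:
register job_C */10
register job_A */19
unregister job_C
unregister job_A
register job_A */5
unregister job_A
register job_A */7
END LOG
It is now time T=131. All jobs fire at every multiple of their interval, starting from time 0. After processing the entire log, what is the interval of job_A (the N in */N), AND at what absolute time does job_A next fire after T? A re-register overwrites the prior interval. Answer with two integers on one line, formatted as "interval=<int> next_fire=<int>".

Op 1: register job_C */10 -> active={job_C:*/10}
Op 2: register job_A */19 -> active={job_A:*/19, job_C:*/10}
Op 3: unregister job_C -> active={job_A:*/19}
Op 4: unregister job_A -> active={}
Op 5: register job_A */5 -> active={job_A:*/5}
Op 6: unregister job_A -> active={}
Op 7: register job_A */7 -> active={job_A:*/7}
Final interval of job_A = 7
Next fire of job_A after T=131: (131//7+1)*7 = 133

Answer: interval=7 next_fire=133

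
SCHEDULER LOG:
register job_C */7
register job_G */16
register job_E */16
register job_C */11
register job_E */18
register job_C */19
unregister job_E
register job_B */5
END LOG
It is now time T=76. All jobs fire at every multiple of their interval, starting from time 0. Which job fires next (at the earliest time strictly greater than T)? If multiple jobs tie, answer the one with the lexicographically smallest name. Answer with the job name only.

Op 1: register job_C */7 -> active={job_C:*/7}
Op 2: register job_G */16 -> active={job_C:*/7, job_G:*/16}
Op 3: register job_E */16 -> active={job_C:*/7, job_E:*/16, job_G:*/16}
Op 4: register job_C */11 -> active={job_C:*/11, job_E:*/16, job_G:*/16}
Op 5: register job_E */18 -> active={job_C:*/11, job_E:*/18, job_G:*/16}
Op 6: register job_C */19 -> active={job_C:*/19, job_E:*/18, job_G:*/16}
Op 7: unregister job_E -> active={job_C:*/19, job_G:*/16}
Op 8: register job_B */5 -> active={job_B:*/5, job_C:*/19, job_G:*/16}
  job_B: interval 5, next fire after T=76 is 80
  job_C: interval 19, next fire after T=76 is 95
  job_G: interval 16, next fire after T=76 is 80
Earliest = 80, winner (lex tiebreak) = job_B

Answer: job_B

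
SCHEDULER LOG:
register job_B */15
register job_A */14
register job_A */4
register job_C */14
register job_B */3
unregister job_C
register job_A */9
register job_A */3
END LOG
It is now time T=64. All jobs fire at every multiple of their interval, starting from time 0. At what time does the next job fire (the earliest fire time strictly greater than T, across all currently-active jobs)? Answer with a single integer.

Op 1: register job_B */15 -> active={job_B:*/15}
Op 2: register job_A */14 -> active={job_A:*/14, job_B:*/15}
Op 3: register job_A */4 -> active={job_A:*/4, job_B:*/15}
Op 4: register job_C */14 -> active={job_A:*/4, job_B:*/15, job_C:*/14}
Op 5: register job_B */3 -> active={job_A:*/4, job_B:*/3, job_C:*/14}
Op 6: unregister job_C -> active={job_A:*/4, job_B:*/3}
Op 7: register job_A */9 -> active={job_A:*/9, job_B:*/3}
Op 8: register job_A */3 -> active={job_A:*/3, job_B:*/3}
  job_A: interval 3, next fire after T=64 is 66
  job_B: interval 3, next fire after T=64 is 66
Earliest fire time = 66 (job job_A)

Answer: 66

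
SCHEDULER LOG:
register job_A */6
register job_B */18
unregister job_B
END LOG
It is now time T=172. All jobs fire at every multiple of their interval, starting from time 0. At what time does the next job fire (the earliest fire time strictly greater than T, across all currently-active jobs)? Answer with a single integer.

Answer: 174

Derivation:
Op 1: register job_A */6 -> active={job_A:*/6}
Op 2: register job_B */18 -> active={job_A:*/6, job_B:*/18}
Op 3: unregister job_B -> active={job_A:*/6}
  job_A: interval 6, next fire after T=172 is 174
Earliest fire time = 174 (job job_A)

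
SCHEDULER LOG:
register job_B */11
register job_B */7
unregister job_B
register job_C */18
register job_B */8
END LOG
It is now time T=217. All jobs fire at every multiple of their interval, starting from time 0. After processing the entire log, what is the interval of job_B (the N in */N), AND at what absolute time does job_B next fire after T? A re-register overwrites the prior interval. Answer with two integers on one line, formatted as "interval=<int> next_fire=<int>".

Op 1: register job_B */11 -> active={job_B:*/11}
Op 2: register job_B */7 -> active={job_B:*/7}
Op 3: unregister job_B -> active={}
Op 4: register job_C */18 -> active={job_C:*/18}
Op 5: register job_B */8 -> active={job_B:*/8, job_C:*/18}
Final interval of job_B = 8
Next fire of job_B after T=217: (217//8+1)*8 = 224

Answer: interval=8 next_fire=224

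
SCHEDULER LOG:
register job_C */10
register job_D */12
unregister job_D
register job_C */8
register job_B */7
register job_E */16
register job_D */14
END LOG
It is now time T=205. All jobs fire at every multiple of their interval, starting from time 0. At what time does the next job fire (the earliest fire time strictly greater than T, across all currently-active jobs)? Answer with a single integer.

Answer: 208

Derivation:
Op 1: register job_C */10 -> active={job_C:*/10}
Op 2: register job_D */12 -> active={job_C:*/10, job_D:*/12}
Op 3: unregister job_D -> active={job_C:*/10}
Op 4: register job_C */8 -> active={job_C:*/8}
Op 5: register job_B */7 -> active={job_B:*/7, job_C:*/8}
Op 6: register job_E */16 -> active={job_B:*/7, job_C:*/8, job_E:*/16}
Op 7: register job_D */14 -> active={job_B:*/7, job_C:*/8, job_D:*/14, job_E:*/16}
  job_B: interval 7, next fire after T=205 is 210
  job_C: interval 8, next fire after T=205 is 208
  job_D: interval 14, next fire after T=205 is 210
  job_E: interval 16, next fire after T=205 is 208
Earliest fire time = 208 (job job_C)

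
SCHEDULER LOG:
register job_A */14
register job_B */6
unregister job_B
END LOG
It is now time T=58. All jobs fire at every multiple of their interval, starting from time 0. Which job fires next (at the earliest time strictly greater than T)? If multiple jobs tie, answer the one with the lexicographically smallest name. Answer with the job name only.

Answer: job_A

Derivation:
Op 1: register job_A */14 -> active={job_A:*/14}
Op 2: register job_B */6 -> active={job_A:*/14, job_B:*/6}
Op 3: unregister job_B -> active={job_A:*/14}
  job_A: interval 14, next fire after T=58 is 70
Earliest = 70, winner (lex tiebreak) = job_A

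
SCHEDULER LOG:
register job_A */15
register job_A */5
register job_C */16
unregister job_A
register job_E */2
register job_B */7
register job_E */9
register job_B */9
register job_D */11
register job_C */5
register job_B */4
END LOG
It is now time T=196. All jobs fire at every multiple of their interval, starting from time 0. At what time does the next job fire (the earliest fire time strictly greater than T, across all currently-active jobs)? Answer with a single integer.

Op 1: register job_A */15 -> active={job_A:*/15}
Op 2: register job_A */5 -> active={job_A:*/5}
Op 3: register job_C */16 -> active={job_A:*/5, job_C:*/16}
Op 4: unregister job_A -> active={job_C:*/16}
Op 5: register job_E */2 -> active={job_C:*/16, job_E:*/2}
Op 6: register job_B */7 -> active={job_B:*/7, job_C:*/16, job_E:*/2}
Op 7: register job_E */9 -> active={job_B:*/7, job_C:*/16, job_E:*/9}
Op 8: register job_B */9 -> active={job_B:*/9, job_C:*/16, job_E:*/9}
Op 9: register job_D */11 -> active={job_B:*/9, job_C:*/16, job_D:*/11, job_E:*/9}
Op 10: register job_C */5 -> active={job_B:*/9, job_C:*/5, job_D:*/11, job_E:*/9}
Op 11: register job_B */4 -> active={job_B:*/4, job_C:*/5, job_D:*/11, job_E:*/9}
  job_B: interval 4, next fire after T=196 is 200
  job_C: interval 5, next fire after T=196 is 200
  job_D: interval 11, next fire after T=196 is 198
  job_E: interval 9, next fire after T=196 is 198
Earliest fire time = 198 (job job_D)

Answer: 198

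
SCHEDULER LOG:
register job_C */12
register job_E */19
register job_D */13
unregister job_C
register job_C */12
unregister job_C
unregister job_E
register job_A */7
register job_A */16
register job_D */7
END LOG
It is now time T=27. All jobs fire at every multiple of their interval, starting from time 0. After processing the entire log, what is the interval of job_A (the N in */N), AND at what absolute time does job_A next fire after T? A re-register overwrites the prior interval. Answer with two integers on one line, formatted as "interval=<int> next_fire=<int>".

Op 1: register job_C */12 -> active={job_C:*/12}
Op 2: register job_E */19 -> active={job_C:*/12, job_E:*/19}
Op 3: register job_D */13 -> active={job_C:*/12, job_D:*/13, job_E:*/19}
Op 4: unregister job_C -> active={job_D:*/13, job_E:*/19}
Op 5: register job_C */12 -> active={job_C:*/12, job_D:*/13, job_E:*/19}
Op 6: unregister job_C -> active={job_D:*/13, job_E:*/19}
Op 7: unregister job_E -> active={job_D:*/13}
Op 8: register job_A */7 -> active={job_A:*/7, job_D:*/13}
Op 9: register job_A */16 -> active={job_A:*/16, job_D:*/13}
Op 10: register job_D */7 -> active={job_A:*/16, job_D:*/7}
Final interval of job_A = 16
Next fire of job_A after T=27: (27//16+1)*16 = 32

Answer: interval=16 next_fire=32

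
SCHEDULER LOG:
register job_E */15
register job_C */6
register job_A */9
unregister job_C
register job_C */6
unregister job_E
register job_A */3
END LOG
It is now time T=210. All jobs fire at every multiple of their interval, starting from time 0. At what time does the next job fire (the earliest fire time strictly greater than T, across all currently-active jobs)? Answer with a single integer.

Answer: 213

Derivation:
Op 1: register job_E */15 -> active={job_E:*/15}
Op 2: register job_C */6 -> active={job_C:*/6, job_E:*/15}
Op 3: register job_A */9 -> active={job_A:*/9, job_C:*/6, job_E:*/15}
Op 4: unregister job_C -> active={job_A:*/9, job_E:*/15}
Op 5: register job_C */6 -> active={job_A:*/9, job_C:*/6, job_E:*/15}
Op 6: unregister job_E -> active={job_A:*/9, job_C:*/6}
Op 7: register job_A */3 -> active={job_A:*/3, job_C:*/6}
  job_A: interval 3, next fire after T=210 is 213
  job_C: interval 6, next fire after T=210 is 216
Earliest fire time = 213 (job job_A)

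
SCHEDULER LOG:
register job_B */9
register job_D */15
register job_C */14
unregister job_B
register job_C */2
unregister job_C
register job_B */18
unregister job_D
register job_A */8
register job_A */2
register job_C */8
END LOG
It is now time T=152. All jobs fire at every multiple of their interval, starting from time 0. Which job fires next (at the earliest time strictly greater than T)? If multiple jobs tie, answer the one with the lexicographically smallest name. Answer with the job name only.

Op 1: register job_B */9 -> active={job_B:*/9}
Op 2: register job_D */15 -> active={job_B:*/9, job_D:*/15}
Op 3: register job_C */14 -> active={job_B:*/9, job_C:*/14, job_D:*/15}
Op 4: unregister job_B -> active={job_C:*/14, job_D:*/15}
Op 5: register job_C */2 -> active={job_C:*/2, job_D:*/15}
Op 6: unregister job_C -> active={job_D:*/15}
Op 7: register job_B */18 -> active={job_B:*/18, job_D:*/15}
Op 8: unregister job_D -> active={job_B:*/18}
Op 9: register job_A */8 -> active={job_A:*/8, job_B:*/18}
Op 10: register job_A */2 -> active={job_A:*/2, job_B:*/18}
Op 11: register job_C */8 -> active={job_A:*/2, job_B:*/18, job_C:*/8}
  job_A: interval 2, next fire after T=152 is 154
  job_B: interval 18, next fire after T=152 is 162
  job_C: interval 8, next fire after T=152 is 160
Earliest = 154, winner (lex tiebreak) = job_A

Answer: job_A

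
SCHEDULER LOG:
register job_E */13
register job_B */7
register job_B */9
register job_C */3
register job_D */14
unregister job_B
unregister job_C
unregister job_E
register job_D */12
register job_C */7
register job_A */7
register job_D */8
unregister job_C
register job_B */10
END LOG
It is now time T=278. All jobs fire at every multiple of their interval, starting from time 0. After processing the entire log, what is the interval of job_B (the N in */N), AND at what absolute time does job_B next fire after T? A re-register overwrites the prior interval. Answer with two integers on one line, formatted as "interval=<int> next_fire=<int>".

Answer: interval=10 next_fire=280

Derivation:
Op 1: register job_E */13 -> active={job_E:*/13}
Op 2: register job_B */7 -> active={job_B:*/7, job_E:*/13}
Op 3: register job_B */9 -> active={job_B:*/9, job_E:*/13}
Op 4: register job_C */3 -> active={job_B:*/9, job_C:*/3, job_E:*/13}
Op 5: register job_D */14 -> active={job_B:*/9, job_C:*/3, job_D:*/14, job_E:*/13}
Op 6: unregister job_B -> active={job_C:*/3, job_D:*/14, job_E:*/13}
Op 7: unregister job_C -> active={job_D:*/14, job_E:*/13}
Op 8: unregister job_E -> active={job_D:*/14}
Op 9: register job_D */12 -> active={job_D:*/12}
Op 10: register job_C */7 -> active={job_C:*/7, job_D:*/12}
Op 11: register job_A */7 -> active={job_A:*/7, job_C:*/7, job_D:*/12}
Op 12: register job_D */8 -> active={job_A:*/7, job_C:*/7, job_D:*/8}
Op 13: unregister job_C -> active={job_A:*/7, job_D:*/8}
Op 14: register job_B */10 -> active={job_A:*/7, job_B:*/10, job_D:*/8}
Final interval of job_B = 10
Next fire of job_B after T=278: (278//10+1)*10 = 280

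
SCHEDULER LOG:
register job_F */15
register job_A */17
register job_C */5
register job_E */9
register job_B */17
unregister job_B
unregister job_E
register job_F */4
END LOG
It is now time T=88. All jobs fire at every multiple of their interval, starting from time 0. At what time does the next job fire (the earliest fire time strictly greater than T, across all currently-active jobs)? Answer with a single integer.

Op 1: register job_F */15 -> active={job_F:*/15}
Op 2: register job_A */17 -> active={job_A:*/17, job_F:*/15}
Op 3: register job_C */5 -> active={job_A:*/17, job_C:*/5, job_F:*/15}
Op 4: register job_E */9 -> active={job_A:*/17, job_C:*/5, job_E:*/9, job_F:*/15}
Op 5: register job_B */17 -> active={job_A:*/17, job_B:*/17, job_C:*/5, job_E:*/9, job_F:*/15}
Op 6: unregister job_B -> active={job_A:*/17, job_C:*/5, job_E:*/9, job_F:*/15}
Op 7: unregister job_E -> active={job_A:*/17, job_C:*/5, job_F:*/15}
Op 8: register job_F */4 -> active={job_A:*/17, job_C:*/5, job_F:*/4}
  job_A: interval 17, next fire after T=88 is 102
  job_C: interval 5, next fire after T=88 is 90
  job_F: interval 4, next fire after T=88 is 92
Earliest fire time = 90 (job job_C)

Answer: 90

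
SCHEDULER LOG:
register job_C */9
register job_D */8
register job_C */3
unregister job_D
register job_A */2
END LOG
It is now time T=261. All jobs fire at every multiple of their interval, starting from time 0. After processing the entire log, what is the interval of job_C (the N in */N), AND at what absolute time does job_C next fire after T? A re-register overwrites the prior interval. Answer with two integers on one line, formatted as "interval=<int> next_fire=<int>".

Answer: interval=3 next_fire=264

Derivation:
Op 1: register job_C */9 -> active={job_C:*/9}
Op 2: register job_D */8 -> active={job_C:*/9, job_D:*/8}
Op 3: register job_C */3 -> active={job_C:*/3, job_D:*/8}
Op 4: unregister job_D -> active={job_C:*/3}
Op 5: register job_A */2 -> active={job_A:*/2, job_C:*/3}
Final interval of job_C = 3
Next fire of job_C after T=261: (261//3+1)*3 = 264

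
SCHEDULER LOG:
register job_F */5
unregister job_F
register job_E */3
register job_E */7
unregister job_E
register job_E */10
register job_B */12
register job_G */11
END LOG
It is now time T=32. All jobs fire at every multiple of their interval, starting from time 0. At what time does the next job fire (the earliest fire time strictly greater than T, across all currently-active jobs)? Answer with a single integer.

Op 1: register job_F */5 -> active={job_F:*/5}
Op 2: unregister job_F -> active={}
Op 3: register job_E */3 -> active={job_E:*/3}
Op 4: register job_E */7 -> active={job_E:*/7}
Op 5: unregister job_E -> active={}
Op 6: register job_E */10 -> active={job_E:*/10}
Op 7: register job_B */12 -> active={job_B:*/12, job_E:*/10}
Op 8: register job_G */11 -> active={job_B:*/12, job_E:*/10, job_G:*/11}
  job_B: interval 12, next fire after T=32 is 36
  job_E: interval 10, next fire after T=32 is 40
  job_G: interval 11, next fire after T=32 is 33
Earliest fire time = 33 (job job_G)

Answer: 33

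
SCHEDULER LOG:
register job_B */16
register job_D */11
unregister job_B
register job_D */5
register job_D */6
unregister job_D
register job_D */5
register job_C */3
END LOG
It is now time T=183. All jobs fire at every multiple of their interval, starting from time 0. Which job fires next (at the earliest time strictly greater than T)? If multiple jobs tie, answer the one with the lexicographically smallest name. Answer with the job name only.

Op 1: register job_B */16 -> active={job_B:*/16}
Op 2: register job_D */11 -> active={job_B:*/16, job_D:*/11}
Op 3: unregister job_B -> active={job_D:*/11}
Op 4: register job_D */5 -> active={job_D:*/5}
Op 5: register job_D */6 -> active={job_D:*/6}
Op 6: unregister job_D -> active={}
Op 7: register job_D */5 -> active={job_D:*/5}
Op 8: register job_C */3 -> active={job_C:*/3, job_D:*/5}
  job_C: interval 3, next fire after T=183 is 186
  job_D: interval 5, next fire after T=183 is 185
Earliest = 185, winner (lex tiebreak) = job_D

Answer: job_D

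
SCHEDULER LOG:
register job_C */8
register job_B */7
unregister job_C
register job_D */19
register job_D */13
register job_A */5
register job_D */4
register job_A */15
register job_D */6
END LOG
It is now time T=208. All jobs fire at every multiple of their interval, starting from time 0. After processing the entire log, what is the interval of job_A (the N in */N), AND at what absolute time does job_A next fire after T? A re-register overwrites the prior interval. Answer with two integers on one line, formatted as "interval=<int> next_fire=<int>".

Answer: interval=15 next_fire=210

Derivation:
Op 1: register job_C */8 -> active={job_C:*/8}
Op 2: register job_B */7 -> active={job_B:*/7, job_C:*/8}
Op 3: unregister job_C -> active={job_B:*/7}
Op 4: register job_D */19 -> active={job_B:*/7, job_D:*/19}
Op 5: register job_D */13 -> active={job_B:*/7, job_D:*/13}
Op 6: register job_A */5 -> active={job_A:*/5, job_B:*/7, job_D:*/13}
Op 7: register job_D */4 -> active={job_A:*/5, job_B:*/7, job_D:*/4}
Op 8: register job_A */15 -> active={job_A:*/15, job_B:*/7, job_D:*/4}
Op 9: register job_D */6 -> active={job_A:*/15, job_B:*/7, job_D:*/6}
Final interval of job_A = 15
Next fire of job_A after T=208: (208//15+1)*15 = 210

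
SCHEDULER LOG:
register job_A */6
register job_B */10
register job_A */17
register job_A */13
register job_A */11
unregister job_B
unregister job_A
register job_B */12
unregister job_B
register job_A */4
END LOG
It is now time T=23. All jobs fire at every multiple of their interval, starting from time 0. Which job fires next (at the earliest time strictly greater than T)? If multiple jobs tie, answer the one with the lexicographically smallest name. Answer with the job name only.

Op 1: register job_A */6 -> active={job_A:*/6}
Op 2: register job_B */10 -> active={job_A:*/6, job_B:*/10}
Op 3: register job_A */17 -> active={job_A:*/17, job_B:*/10}
Op 4: register job_A */13 -> active={job_A:*/13, job_B:*/10}
Op 5: register job_A */11 -> active={job_A:*/11, job_B:*/10}
Op 6: unregister job_B -> active={job_A:*/11}
Op 7: unregister job_A -> active={}
Op 8: register job_B */12 -> active={job_B:*/12}
Op 9: unregister job_B -> active={}
Op 10: register job_A */4 -> active={job_A:*/4}
  job_A: interval 4, next fire after T=23 is 24
Earliest = 24, winner (lex tiebreak) = job_A

Answer: job_A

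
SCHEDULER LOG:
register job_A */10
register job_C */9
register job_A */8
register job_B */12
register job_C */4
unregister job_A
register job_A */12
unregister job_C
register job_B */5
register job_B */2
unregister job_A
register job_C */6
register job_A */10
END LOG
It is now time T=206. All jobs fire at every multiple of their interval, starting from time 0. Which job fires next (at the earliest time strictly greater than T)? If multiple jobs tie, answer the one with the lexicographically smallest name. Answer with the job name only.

Answer: job_B

Derivation:
Op 1: register job_A */10 -> active={job_A:*/10}
Op 2: register job_C */9 -> active={job_A:*/10, job_C:*/9}
Op 3: register job_A */8 -> active={job_A:*/8, job_C:*/9}
Op 4: register job_B */12 -> active={job_A:*/8, job_B:*/12, job_C:*/9}
Op 5: register job_C */4 -> active={job_A:*/8, job_B:*/12, job_C:*/4}
Op 6: unregister job_A -> active={job_B:*/12, job_C:*/4}
Op 7: register job_A */12 -> active={job_A:*/12, job_B:*/12, job_C:*/4}
Op 8: unregister job_C -> active={job_A:*/12, job_B:*/12}
Op 9: register job_B */5 -> active={job_A:*/12, job_B:*/5}
Op 10: register job_B */2 -> active={job_A:*/12, job_B:*/2}
Op 11: unregister job_A -> active={job_B:*/2}
Op 12: register job_C */6 -> active={job_B:*/2, job_C:*/6}
Op 13: register job_A */10 -> active={job_A:*/10, job_B:*/2, job_C:*/6}
  job_A: interval 10, next fire after T=206 is 210
  job_B: interval 2, next fire after T=206 is 208
  job_C: interval 6, next fire after T=206 is 210
Earliest = 208, winner (lex tiebreak) = job_B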